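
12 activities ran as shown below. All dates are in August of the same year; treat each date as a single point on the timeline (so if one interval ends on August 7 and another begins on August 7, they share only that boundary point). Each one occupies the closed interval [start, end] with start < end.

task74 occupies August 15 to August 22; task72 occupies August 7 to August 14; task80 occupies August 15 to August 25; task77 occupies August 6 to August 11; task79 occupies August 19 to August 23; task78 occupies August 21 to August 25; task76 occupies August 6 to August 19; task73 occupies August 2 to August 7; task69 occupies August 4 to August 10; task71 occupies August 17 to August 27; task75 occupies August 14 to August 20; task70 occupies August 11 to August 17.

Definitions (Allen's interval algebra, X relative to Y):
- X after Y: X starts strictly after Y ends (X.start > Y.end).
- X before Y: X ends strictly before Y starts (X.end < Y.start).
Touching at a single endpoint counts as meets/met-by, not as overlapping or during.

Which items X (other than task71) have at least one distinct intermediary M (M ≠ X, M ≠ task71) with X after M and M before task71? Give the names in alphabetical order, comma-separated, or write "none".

Target task71 = [August 17, August 27].
Intermediaries M with M before task71: task69, task72, task73, task77.
Via task69 — items with X after task69: task70, task74, task75, task78, task79, task80.
Via task72 — items with X after task72: task74, task78, task79, task80.
Via task73 — items with X after task73: task70, task74, task75, task78, task79, task80.
Via task77 — items with X after task77: task74, task75, task78, task79, task80.
Union: task70, task74, task75, task78, task79, task80.

task70, task74, task75, task78, task79, task80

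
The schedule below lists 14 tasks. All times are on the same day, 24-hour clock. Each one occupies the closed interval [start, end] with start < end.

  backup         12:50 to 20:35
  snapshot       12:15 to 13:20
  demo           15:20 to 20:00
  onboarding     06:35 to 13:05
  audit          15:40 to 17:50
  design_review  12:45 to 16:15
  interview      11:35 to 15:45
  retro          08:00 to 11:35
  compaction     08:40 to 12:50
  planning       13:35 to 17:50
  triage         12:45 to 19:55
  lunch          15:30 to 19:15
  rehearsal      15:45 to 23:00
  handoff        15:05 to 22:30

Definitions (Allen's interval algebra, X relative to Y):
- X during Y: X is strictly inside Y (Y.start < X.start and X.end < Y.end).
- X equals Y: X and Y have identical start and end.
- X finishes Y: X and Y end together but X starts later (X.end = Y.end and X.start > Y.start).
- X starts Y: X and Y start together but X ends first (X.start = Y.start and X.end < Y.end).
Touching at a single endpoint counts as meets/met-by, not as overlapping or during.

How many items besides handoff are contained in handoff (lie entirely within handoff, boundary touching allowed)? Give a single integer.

Target handoff = [15:05, 22:30].
audit [15:40, 17:50] → during → counts.
backup [12:50, 20:35] → overlaps → no.
compaction [08:40, 12:50] → before → no.
demo [15:20, 20:00] → during → counts.
design_review [12:45, 16:15] → overlaps → no.
interview [11:35, 15:45] → overlaps → no.
lunch [15:30, 19:15] → during → counts.
onboarding [06:35, 13:05] → before → no.
planning [13:35, 17:50] → overlaps → no.
rehearsal [15:45, 23:00] → overlapped-by → no.
retro [08:00, 11:35] → before → no.
snapshot [12:15, 13:20] → before → no.
triage [12:45, 19:55] → overlaps → no.
Total: 3.

3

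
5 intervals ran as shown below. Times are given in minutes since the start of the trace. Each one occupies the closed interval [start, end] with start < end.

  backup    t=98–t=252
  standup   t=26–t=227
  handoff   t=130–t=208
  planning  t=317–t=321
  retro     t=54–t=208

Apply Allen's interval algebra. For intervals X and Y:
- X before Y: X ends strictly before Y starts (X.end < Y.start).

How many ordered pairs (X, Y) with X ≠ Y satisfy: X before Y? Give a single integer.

4

Checking all 20 ordered pairs for relation 'before'; matching pairs in alphabetical order:
(backup, planning): backup before planning ✓
(handoff, planning): handoff before planning ✓
(retro, planning): retro before planning ✓
(standup, planning): standup before planning ✓
Count: 4.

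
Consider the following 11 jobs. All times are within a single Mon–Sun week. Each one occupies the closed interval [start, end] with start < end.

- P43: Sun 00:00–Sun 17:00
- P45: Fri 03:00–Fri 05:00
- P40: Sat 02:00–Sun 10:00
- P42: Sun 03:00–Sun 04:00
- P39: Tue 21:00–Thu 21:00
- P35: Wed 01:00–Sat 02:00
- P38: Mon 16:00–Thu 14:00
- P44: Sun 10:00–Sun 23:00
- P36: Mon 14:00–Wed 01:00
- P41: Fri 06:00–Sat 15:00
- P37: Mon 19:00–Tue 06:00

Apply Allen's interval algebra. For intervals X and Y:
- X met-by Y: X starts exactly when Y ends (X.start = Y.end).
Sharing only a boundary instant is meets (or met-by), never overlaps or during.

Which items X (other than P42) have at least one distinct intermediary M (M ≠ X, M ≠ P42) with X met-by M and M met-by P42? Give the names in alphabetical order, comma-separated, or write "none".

none

Target P42 = [Sun 03:00, Sun 04:00].
Intermediaries M with M met-by P42: none.
Union: none.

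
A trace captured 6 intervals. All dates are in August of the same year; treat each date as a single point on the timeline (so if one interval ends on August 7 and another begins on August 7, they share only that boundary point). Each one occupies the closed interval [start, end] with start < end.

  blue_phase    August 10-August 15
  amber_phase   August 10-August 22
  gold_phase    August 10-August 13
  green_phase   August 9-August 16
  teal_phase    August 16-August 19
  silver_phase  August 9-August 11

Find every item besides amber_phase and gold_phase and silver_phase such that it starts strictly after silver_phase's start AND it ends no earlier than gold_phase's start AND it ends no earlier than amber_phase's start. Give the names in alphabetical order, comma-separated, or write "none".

Conditions: its start is strictly after silver_phase's start (X.start > August 9) AND its end is no earlier than gold_phase's start (X.end >= August 10) AND its end is no earlier than amber_phase's start (X.end >= August 10).
blue_phase: start August 10 > August 9? ✓; end August 15 >= August 10? ✓; end August 15 >= August 10? ✓ → yes.
green_phase: start August 9 > August 9? ✗; end August 16 >= August 10? ✓; end August 16 >= August 10? ✓ → no.
teal_phase: start August 16 > August 9? ✓; end August 19 >= August 10? ✓; end August 19 >= August 10? ✓ → yes.
Result: blue_phase, teal_phase.

blue_phase, teal_phase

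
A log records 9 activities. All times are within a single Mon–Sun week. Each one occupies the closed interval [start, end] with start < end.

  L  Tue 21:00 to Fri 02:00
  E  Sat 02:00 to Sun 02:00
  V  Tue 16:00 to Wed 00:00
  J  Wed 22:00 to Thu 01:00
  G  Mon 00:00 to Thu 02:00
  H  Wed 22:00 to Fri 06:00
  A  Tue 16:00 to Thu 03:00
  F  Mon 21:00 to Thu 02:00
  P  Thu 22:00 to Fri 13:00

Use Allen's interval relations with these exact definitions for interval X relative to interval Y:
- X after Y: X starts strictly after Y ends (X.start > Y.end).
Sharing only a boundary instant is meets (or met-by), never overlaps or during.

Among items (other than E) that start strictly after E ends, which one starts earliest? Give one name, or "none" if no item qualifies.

Target E = [Sat 02:00, Sun 02:00].
A [Tue 16:00, Thu 03:00] → before → excluded.
F [Mon 21:00, Thu 02:00] → before → excluded.
G [Mon 00:00, Thu 02:00] → before → excluded.
H [Wed 22:00, Fri 06:00] → before → excluded.
J [Wed 22:00, Thu 01:00] → before → excluded.
L [Tue 21:00, Fri 02:00] → before → excluded.
P [Thu 22:00, Fri 13:00] → before → excluded.
V [Tue 16:00, Wed 00:00] → before → excluded.
No candidates → none.

none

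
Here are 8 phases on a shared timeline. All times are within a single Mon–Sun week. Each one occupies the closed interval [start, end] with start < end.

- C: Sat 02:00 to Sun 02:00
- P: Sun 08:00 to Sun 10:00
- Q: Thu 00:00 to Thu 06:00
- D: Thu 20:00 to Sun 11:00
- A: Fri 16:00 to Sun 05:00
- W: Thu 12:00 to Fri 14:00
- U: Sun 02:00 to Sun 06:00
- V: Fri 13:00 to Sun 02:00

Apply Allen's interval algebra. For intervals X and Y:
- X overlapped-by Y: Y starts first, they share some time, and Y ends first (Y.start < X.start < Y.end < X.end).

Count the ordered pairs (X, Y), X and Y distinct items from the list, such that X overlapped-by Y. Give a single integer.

Checking all 56 ordered pairs for relation 'overlapped-by'; matching pairs in alphabetical order:
(A, V): A overlapped-by V ✓
(D, W): D overlapped-by W ✓
(U, A): U overlapped-by A ✓
(V, W): V overlapped-by W ✓
Count: 4.

4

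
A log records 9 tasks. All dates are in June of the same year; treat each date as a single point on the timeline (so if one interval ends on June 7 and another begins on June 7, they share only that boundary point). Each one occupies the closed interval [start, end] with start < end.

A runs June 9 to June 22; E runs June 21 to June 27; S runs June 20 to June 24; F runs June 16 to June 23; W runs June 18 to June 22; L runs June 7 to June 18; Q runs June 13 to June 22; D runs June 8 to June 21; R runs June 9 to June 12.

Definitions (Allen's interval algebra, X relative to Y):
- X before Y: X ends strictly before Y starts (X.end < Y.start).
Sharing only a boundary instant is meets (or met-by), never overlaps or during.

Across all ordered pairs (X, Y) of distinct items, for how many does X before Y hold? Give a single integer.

Checking all 72 ordered pairs for relation 'before'; matching pairs in alphabetical order:
(L, E): L before E ✓
(L, S): L before S ✓
(R, E): R before E ✓
(R, F): R before F ✓
(R, Q): R before Q ✓
(R, S): R before S ✓
(R, W): R before W ✓
Count: 7.

7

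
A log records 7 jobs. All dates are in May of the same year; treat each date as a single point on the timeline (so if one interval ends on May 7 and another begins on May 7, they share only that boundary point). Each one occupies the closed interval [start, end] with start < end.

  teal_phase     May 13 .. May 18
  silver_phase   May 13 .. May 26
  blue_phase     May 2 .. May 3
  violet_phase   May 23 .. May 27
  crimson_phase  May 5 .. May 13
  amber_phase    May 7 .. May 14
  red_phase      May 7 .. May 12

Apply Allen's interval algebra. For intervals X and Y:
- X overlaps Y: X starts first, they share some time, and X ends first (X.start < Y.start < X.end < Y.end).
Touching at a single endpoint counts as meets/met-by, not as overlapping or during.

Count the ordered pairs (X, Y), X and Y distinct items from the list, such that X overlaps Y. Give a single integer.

4

Checking all 42 ordered pairs for relation 'overlaps'; matching pairs in alphabetical order:
(amber_phase, silver_phase): amber_phase overlaps silver_phase ✓
(amber_phase, teal_phase): amber_phase overlaps teal_phase ✓
(crimson_phase, amber_phase): crimson_phase overlaps amber_phase ✓
(silver_phase, violet_phase): silver_phase overlaps violet_phase ✓
Count: 4.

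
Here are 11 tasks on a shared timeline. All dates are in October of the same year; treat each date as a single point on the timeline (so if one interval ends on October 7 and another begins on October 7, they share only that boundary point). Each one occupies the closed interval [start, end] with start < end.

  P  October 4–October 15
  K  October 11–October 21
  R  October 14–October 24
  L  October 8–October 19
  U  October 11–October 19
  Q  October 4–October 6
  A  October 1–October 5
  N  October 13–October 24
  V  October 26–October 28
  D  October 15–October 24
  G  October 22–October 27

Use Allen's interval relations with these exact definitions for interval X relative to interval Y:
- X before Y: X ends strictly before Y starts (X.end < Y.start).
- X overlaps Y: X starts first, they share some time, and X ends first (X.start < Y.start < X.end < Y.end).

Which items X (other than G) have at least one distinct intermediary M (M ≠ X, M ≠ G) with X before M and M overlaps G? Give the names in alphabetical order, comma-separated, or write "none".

A, Q

Target G = [October 22, October 27].
Intermediaries M with M overlaps G: D, N, R.
Via D — items with X before D: A, Q.
Via N — items with X before N: A, Q.
Via R — items with X before R: A, Q.
Union: A, Q.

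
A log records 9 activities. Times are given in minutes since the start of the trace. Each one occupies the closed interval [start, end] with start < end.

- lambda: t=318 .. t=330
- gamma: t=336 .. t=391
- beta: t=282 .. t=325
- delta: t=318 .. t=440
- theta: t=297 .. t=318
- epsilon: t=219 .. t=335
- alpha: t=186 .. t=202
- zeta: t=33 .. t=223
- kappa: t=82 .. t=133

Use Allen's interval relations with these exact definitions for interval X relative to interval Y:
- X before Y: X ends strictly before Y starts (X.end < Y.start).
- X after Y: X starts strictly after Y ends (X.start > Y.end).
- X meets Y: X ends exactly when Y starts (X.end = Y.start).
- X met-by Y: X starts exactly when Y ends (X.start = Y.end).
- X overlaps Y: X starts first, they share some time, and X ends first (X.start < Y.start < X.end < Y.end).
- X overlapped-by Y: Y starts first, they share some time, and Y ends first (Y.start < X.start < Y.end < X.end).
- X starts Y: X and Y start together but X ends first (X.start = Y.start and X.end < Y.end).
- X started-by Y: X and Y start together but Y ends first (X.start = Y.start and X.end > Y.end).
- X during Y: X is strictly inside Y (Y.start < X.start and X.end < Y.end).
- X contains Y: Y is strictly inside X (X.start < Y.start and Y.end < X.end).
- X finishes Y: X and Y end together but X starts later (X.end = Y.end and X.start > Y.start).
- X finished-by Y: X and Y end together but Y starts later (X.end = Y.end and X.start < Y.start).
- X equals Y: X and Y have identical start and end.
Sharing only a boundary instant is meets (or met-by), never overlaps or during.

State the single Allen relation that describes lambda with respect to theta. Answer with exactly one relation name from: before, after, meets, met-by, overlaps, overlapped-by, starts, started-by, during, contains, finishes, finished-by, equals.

lambda = [t=318, t=330]; theta = [t=297, t=318].
Compare endpoints: lambda.start > theta.start, lambda.start = theta.end, lambda.end > theta.start, lambda.end > theta.end.
That pattern is 'met-by'.

met-by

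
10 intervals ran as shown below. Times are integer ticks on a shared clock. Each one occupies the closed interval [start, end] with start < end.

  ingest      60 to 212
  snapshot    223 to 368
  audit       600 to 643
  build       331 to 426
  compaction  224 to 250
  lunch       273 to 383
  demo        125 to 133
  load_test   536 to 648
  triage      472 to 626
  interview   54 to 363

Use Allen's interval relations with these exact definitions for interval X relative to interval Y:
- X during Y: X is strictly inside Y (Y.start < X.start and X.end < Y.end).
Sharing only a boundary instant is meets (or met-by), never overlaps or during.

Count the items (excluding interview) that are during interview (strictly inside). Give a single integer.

3

Target interview = [54, 363].
audit [600, 643] → after → no.
build [331, 426] → overlapped-by → no.
compaction [224, 250] → during → counts.
demo [125, 133] → during → counts.
ingest [60, 212] → during → counts.
load_test [536, 648] → after → no.
lunch [273, 383] → overlapped-by → no.
snapshot [223, 368] → overlapped-by → no.
triage [472, 626] → after → no.
Total: 3.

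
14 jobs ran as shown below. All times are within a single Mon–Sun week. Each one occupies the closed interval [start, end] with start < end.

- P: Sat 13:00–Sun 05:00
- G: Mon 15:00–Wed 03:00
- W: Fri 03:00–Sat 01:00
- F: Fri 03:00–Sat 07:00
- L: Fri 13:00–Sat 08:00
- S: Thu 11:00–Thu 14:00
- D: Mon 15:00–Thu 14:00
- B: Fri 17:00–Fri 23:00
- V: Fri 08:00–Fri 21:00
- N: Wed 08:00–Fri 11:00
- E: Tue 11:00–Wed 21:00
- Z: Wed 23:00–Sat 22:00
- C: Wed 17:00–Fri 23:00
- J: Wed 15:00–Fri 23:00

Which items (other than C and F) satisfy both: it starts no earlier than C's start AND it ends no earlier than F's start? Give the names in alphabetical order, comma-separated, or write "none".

Conditions: its start is no earlier than C's start (X.start >= Wed 17:00) AND its end is no earlier than F's start (X.end >= Fri 03:00).
B: start Fri 17:00 >= Wed 17:00? ✓; end Fri 23:00 >= Fri 03:00? ✓ → yes.
D: start Mon 15:00 >= Wed 17:00? ✗; end Thu 14:00 >= Fri 03:00? ✗ → no.
E: start Tue 11:00 >= Wed 17:00? ✗; end Wed 21:00 >= Fri 03:00? ✗ → no.
G: start Mon 15:00 >= Wed 17:00? ✗; end Wed 03:00 >= Fri 03:00? ✗ → no.
J: start Wed 15:00 >= Wed 17:00? ✗; end Fri 23:00 >= Fri 03:00? ✓ → no.
L: start Fri 13:00 >= Wed 17:00? ✓; end Sat 08:00 >= Fri 03:00? ✓ → yes.
N: start Wed 08:00 >= Wed 17:00? ✗; end Fri 11:00 >= Fri 03:00? ✓ → no.
P: start Sat 13:00 >= Wed 17:00? ✓; end Sun 05:00 >= Fri 03:00? ✓ → yes.
S: start Thu 11:00 >= Wed 17:00? ✓; end Thu 14:00 >= Fri 03:00? ✗ → no.
V: start Fri 08:00 >= Wed 17:00? ✓; end Fri 21:00 >= Fri 03:00? ✓ → yes.
W: start Fri 03:00 >= Wed 17:00? ✓; end Sat 01:00 >= Fri 03:00? ✓ → yes.
Z: start Wed 23:00 >= Wed 17:00? ✓; end Sat 22:00 >= Fri 03:00? ✓ → yes.
Result: B, L, P, V, W, Z.

B, L, P, V, W, Z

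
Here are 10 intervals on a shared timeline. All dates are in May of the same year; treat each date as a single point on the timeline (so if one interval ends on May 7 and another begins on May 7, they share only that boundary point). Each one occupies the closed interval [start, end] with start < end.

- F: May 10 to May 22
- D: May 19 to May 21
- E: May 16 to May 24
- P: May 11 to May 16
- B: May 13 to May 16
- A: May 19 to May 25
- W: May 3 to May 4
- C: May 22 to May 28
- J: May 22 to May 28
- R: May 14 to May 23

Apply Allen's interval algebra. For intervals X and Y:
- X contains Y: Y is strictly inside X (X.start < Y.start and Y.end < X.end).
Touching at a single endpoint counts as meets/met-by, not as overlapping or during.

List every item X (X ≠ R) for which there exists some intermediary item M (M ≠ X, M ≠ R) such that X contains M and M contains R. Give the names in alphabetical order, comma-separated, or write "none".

none

Target R = [May 14, May 23].
Intermediaries M with M contains R: none.
Union: none.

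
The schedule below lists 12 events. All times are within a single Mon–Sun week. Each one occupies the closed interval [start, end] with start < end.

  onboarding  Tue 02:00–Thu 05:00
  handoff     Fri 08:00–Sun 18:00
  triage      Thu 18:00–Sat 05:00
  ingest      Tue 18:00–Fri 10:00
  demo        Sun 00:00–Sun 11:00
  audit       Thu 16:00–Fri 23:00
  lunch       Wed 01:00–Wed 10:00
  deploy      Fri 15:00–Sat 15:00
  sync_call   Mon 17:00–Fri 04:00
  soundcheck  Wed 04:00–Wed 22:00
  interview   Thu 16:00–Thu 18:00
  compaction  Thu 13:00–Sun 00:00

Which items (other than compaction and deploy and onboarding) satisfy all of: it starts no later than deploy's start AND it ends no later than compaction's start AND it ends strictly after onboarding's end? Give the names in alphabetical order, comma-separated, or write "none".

none

Conditions: its start is no later than deploy's start (X.start <= Fri 15:00) AND its end is no later than compaction's start (X.end <= Thu 13:00) AND its end is strictly after onboarding's end (X.end > Thu 05:00).
audit: start Thu 16:00 <= Fri 15:00? ✓; end Fri 23:00 <= Thu 13:00? ✗; end Fri 23:00 > Thu 05:00? ✓ → no.
demo: start Sun 00:00 <= Fri 15:00? ✗; end Sun 11:00 <= Thu 13:00? ✗; end Sun 11:00 > Thu 05:00? ✓ → no.
handoff: start Fri 08:00 <= Fri 15:00? ✓; end Sun 18:00 <= Thu 13:00? ✗; end Sun 18:00 > Thu 05:00? ✓ → no.
ingest: start Tue 18:00 <= Fri 15:00? ✓; end Fri 10:00 <= Thu 13:00? ✗; end Fri 10:00 > Thu 05:00? ✓ → no.
interview: start Thu 16:00 <= Fri 15:00? ✓; end Thu 18:00 <= Thu 13:00? ✗; end Thu 18:00 > Thu 05:00? ✓ → no.
lunch: start Wed 01:00 <= Fri 15:00? ✓; end Wed 10:00 <= Thu 13:00? ✓; end Wed 10:00 > Thu 05:00? ✗ → no.
soundcheck: start Wed 04:00 <= Fri 15:00? ✓; end Wed 22:00 <= Thu 13:00? ✓; end Wed 22:00 > Thu 05:00? ✗ → no.
sync_call: start Mon 17:00 <= Fri 15:00? ✓; end Fri 04:00 <= Thu 13:00? ✗; end Fri 04:00 > Thu 05:00? ✓ → no.
triage: start Thu 18:00 <= Fri 15:00? ✓; end Sat 05:00 <= Thu 13:00? ✗; end Sat 05:00 > Thu 05:00? ✓ → no.
Result: none.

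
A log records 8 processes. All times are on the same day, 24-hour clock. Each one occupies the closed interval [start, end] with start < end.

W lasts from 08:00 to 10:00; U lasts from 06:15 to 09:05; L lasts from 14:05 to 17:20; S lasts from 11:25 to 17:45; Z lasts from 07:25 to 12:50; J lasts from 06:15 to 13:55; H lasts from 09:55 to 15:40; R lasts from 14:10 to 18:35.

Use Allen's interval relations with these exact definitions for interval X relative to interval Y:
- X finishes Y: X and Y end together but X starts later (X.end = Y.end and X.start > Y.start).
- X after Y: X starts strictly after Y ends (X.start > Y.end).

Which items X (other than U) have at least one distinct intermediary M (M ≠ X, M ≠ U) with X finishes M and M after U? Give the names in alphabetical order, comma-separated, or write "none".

Target U = [06:15, 09:05].
Intermediaries M with M after U: H, L, R, S.
Via H — items with X finishes H: none.
Via L — items with X finishes L: none.
Via R — items with X finishes R: none.
Via S — items with X finishes S: none.
Union: none.

none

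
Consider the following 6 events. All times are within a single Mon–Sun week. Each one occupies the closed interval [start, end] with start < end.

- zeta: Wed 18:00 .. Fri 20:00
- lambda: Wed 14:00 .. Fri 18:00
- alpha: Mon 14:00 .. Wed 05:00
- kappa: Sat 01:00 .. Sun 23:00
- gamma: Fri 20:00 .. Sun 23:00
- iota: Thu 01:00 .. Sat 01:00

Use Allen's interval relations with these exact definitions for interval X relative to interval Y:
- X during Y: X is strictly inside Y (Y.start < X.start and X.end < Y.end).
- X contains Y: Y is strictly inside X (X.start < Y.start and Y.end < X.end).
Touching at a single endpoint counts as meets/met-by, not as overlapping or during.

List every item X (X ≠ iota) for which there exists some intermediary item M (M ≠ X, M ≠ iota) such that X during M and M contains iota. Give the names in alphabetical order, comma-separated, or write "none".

Target iota = [Thu 01:00, Sat 01:00].
Intermediaries M with M contains iota: none.
Union: none.

none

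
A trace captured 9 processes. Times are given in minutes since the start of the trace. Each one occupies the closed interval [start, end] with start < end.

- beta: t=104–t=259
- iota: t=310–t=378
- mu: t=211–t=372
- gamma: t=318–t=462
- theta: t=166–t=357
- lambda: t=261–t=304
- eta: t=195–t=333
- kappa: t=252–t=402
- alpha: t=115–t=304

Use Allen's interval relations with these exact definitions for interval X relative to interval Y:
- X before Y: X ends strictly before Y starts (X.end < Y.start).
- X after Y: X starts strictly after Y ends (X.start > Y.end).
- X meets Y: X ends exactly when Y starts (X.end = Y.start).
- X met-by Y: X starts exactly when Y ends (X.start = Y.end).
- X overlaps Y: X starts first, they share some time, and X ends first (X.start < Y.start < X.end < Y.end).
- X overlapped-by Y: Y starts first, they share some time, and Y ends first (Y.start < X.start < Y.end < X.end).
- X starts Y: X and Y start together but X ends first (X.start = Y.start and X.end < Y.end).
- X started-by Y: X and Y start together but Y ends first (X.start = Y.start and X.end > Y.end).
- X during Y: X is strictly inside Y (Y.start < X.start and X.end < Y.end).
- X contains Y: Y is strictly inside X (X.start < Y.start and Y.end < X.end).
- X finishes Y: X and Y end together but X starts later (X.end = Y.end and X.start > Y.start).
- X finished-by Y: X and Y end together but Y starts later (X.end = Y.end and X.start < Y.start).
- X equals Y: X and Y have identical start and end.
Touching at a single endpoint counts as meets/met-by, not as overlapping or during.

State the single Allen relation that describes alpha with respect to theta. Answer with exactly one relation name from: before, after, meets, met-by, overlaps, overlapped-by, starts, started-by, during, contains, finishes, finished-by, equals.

alpha = [t=115, t=304]; theta = [t=166, t=357].
Compare endpoints: alpha.start < theta.start, alpha.start < theta.end, alpha.end > theta.start, alpha.end < theta.end.
That pattern is 'overlaps'.

overlaps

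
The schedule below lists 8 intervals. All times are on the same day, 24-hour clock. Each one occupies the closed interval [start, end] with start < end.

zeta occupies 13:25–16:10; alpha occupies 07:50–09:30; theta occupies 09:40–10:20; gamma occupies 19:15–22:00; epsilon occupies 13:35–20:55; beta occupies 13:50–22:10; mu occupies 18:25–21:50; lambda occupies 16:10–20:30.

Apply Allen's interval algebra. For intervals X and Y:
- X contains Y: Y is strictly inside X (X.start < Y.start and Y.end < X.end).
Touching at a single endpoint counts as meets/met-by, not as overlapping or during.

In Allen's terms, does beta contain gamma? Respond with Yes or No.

beta = [13:50, 22:10], gamma = [19:15, 22:00].
Actual relation of beta to gamma: contains.
Asked whether 'contains' holds → Yes.

Yes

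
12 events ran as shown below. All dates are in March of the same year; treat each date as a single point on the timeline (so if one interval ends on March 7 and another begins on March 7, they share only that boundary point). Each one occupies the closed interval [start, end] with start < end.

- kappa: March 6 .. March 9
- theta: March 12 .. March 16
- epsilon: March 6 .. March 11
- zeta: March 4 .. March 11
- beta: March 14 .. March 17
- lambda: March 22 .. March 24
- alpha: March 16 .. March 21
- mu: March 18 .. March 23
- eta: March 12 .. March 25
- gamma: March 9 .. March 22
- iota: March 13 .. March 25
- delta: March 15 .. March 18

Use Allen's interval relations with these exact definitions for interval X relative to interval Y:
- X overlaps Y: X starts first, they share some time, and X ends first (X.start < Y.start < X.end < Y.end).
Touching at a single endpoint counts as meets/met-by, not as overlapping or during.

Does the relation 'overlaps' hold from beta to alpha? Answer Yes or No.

Yes

beta = [March 14, March 17], alpha = [March 16, March 21].
Actual relation of beta to alpha: overlaps.
Asked whether 'overlaps' holds → Yes.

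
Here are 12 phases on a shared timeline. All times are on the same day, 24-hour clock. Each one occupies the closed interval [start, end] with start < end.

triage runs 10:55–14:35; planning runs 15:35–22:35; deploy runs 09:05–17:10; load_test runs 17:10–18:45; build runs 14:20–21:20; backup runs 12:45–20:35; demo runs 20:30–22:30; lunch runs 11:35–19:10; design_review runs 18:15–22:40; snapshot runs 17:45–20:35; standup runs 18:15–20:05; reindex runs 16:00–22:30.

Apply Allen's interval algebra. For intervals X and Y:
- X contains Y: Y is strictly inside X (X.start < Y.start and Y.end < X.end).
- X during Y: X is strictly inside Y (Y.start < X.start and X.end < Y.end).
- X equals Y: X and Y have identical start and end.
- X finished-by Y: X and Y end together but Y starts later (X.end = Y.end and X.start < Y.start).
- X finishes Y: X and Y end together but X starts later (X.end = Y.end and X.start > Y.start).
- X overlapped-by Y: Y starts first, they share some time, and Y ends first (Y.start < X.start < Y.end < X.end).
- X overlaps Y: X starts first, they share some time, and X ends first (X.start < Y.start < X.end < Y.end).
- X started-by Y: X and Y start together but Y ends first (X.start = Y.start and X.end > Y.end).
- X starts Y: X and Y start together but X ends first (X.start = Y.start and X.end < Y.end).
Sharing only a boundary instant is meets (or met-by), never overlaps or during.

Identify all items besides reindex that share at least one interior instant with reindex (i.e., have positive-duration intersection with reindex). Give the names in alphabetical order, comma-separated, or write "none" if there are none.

backup, build, demo, deploy, design_review, load_test, lunch, planning, snapshot, standup

Target reindex = [16:00, 22:30].
backup [12:45, 20:35] → overlaps → yes.
build [14:20, 21:20] → overlaps → yes.
demo [20:30, 22:30] → finishes → yes.
deploy [09:05, 17:10] → overlaps → yes.
design_review [18:15, 22:40] → overlapped-by → yes.
load_test [17:10, 18:45] → during → yes.
lunch [11:35, 19:10] → overlaps → yes.
planning [15:35, 22:35] → contains → yes.
snapshot [17:45, 20:35] → during → yes.
standup [18:15, 20:05] → during → yes.
triage [10:55, 14:35] → before → no.
Result: backup, build, demo, deploy, design_review, load_test, lunch, planning, snapshot, standup.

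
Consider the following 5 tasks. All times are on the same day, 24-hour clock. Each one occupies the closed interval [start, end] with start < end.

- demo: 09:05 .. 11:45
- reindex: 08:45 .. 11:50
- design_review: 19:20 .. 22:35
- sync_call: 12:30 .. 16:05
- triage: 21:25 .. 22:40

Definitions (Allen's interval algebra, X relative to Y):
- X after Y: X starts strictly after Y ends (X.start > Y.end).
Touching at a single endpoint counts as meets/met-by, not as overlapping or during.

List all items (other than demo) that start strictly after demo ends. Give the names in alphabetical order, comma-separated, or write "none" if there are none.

Target demo = [09:05, 11:45].
design_review [19:20, 22:35] → after → yes.
reindex [08:45, 11:50] → contains → no.
sync_call [12:30, 16:05] → after → yes.
triage [21:25, 22:40] → after → yes.
Result: design_review, sync_call, triage.

design_review, sync_call, triage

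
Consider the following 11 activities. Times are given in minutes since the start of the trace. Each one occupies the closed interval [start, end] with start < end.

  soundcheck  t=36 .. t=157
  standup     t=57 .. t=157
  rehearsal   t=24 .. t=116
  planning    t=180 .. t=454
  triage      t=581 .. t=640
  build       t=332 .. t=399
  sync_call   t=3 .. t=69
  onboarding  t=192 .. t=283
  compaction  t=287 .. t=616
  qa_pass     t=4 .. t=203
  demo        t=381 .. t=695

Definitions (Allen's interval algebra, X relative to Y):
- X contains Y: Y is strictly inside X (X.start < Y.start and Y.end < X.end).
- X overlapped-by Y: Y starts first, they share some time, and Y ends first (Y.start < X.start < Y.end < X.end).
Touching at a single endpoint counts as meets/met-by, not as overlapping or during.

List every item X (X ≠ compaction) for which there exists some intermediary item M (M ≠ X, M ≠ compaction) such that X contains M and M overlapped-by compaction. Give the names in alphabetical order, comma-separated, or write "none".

demo

Target compaction = [t=287, t=616].
Intermediaries M with M overlapped-by compaction: demo, triage.
Via demo — items with X contains demo: none.
Via triage — items with X contains triage: demo.
Union: demo.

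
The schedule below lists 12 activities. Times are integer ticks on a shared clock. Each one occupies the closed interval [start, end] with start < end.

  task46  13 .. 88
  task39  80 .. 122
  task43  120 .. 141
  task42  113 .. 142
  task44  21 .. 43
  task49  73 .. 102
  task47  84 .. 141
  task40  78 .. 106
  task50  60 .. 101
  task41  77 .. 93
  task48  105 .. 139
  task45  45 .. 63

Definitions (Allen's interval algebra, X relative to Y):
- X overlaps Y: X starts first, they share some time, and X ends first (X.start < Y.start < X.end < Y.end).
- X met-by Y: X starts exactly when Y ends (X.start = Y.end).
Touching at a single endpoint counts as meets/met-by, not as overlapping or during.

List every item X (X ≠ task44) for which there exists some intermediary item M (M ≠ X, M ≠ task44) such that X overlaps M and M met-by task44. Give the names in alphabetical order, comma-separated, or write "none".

none

Target task44 = [21, 43].
Intermediaries M with M met-by task44: none.
Union: none.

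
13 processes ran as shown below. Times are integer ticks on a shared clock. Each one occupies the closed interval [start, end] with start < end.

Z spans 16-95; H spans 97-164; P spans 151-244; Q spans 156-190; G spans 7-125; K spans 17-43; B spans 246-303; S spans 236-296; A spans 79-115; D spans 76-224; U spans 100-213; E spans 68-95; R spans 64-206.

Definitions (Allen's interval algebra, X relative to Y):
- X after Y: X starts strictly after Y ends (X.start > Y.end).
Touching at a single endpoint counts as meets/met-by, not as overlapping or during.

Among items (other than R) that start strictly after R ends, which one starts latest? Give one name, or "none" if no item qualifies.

B

Target R = [64, 206].
A [79, 115] → during → excluded.
B [246, 303] → after → candidate.
D [76, 224] → overlapped-by → excluded.
E [68, 95] → during → excluded.
G [7, 125] → overlaps → excluded.
H [97, 164] → during → excluded.
K [17, 43] → before → excluded.
P [151, 244] → overlapped-by → excluded.
Q [156, 190] → during → excluded.
S [236, 296] → after → candidate.
U [100, 213] → overlapped-by → excluded.
Z [16, 95] → overlaps → excluded.
Among candidates, latest start is 246 → B.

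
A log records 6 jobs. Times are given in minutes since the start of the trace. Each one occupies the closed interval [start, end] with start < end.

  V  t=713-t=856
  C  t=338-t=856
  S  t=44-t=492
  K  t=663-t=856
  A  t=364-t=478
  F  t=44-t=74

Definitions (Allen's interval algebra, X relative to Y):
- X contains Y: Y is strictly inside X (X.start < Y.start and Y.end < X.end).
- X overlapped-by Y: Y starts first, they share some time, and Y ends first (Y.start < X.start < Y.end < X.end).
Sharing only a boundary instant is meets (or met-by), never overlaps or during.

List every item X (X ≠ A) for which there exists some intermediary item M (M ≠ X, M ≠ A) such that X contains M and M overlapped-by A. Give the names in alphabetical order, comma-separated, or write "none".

none

Target A = [t=364, t=478].
Intermediaries M with M overlapped-by A: none.
Union: none.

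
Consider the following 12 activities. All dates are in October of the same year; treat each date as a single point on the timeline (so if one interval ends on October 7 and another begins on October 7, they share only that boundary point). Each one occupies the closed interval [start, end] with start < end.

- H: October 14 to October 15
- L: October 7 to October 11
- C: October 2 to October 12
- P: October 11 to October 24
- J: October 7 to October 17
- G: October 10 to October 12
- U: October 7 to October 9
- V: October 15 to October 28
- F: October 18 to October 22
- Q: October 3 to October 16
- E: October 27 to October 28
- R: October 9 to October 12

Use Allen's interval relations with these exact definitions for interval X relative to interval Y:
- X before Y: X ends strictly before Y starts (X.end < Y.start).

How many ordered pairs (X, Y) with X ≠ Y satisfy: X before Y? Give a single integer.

30

Checking all 132 ordered pairs for relation 'before'; matching pairs in alphabetical order:
(C, E): C before E ✓
(C, F): C before F ✓
(C, H): C before H ✓
(C, V): C before V ✓
(F, E): F before E ✓
(G, E): G before E ✓
(G, F): G before F ✓
(G, H): G before H ✓
(G, V): G before V ✓
(H, E): H before E ✓
(H, F): H before F ✓
(J, E): J before E ✓
(J, F): J before F ✓
(L, E): L before E ✓
(L, F): L before F ✓
(L, H): L before H ✓
(L, V): L before V ✓
(P, E): P before E ✓
(Q, E): Q before E ✓
(Q, F): Q before F ✓
(R, E): R before E ✓
(R, F): R before F ✓
(R, H): R before H ✓
(R, V): R before V ✓
... plus 6 further pairs not listed.
Count: 30.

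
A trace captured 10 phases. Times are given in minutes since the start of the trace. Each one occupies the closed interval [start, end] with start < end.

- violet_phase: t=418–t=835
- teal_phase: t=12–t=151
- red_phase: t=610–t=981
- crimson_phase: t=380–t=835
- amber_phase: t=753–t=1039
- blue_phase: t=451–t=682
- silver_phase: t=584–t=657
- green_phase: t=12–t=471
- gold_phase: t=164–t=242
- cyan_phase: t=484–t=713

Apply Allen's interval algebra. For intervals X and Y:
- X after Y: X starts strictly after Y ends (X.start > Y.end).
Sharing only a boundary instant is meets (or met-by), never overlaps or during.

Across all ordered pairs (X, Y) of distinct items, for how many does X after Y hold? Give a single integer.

Checking all 90 ordered pairs for relation 'after'; matching pairs in alphabetical order:
(amber_phase, blue_phase): amber_phase after blue_phase ✓
(amber_phase, cyan_phase): amber_phase after cyan_phase ✓
(amber_phase, gold_phase): amber_phase after gold_phase ✓
(amber_phase, green_phase): amber_phase after green_phase ✓
(amber_phase, silver_phase): amber_phase after silver_phase ✓
(amber_phase, teal_phase): amber_phase after teal_phase ✓
(blue_phase, gold_phase): blue_phase after gold_phase ✓
(blue_phase, teal_phase): blue_phase after teal_phase ✓
(crimson_phase, gold_phase): crimson_phase after gold_phase ✓
(crimson_phase, teal_phase): crimson_phase after teal_phase ✓
(cyan_phase, gold_phase): cyan_phase after gold_phase ✓
(cyan_phase, green_phase): cyan_phase after green_phase ✓
(cyan_phase, teal_phase): cyan_phase after teal_phase ✓
(gold_phase, teal_phase): gold_phase after teal_phase ✓
(red_phase, gold_phase): red_phase after gold_phase ✓
(red_phase, green_phase): red_phase after green_phase ✓
(red_phase, teal_phase): red_phase after teal_phase ✓
(silver_phase, gold_phase): silver_phase after gold_phase ✓
(silver_phase, green_phase): silver_phase after green_phase ✓
(silver_phase, teal_phase): silver_phase after teal_phase ✓
(violet_phase, gold_phase): violet_phase after gold_phase ✓
(violet_phase, teal_phase): violet_phase after teal_phase ✓
Count: 22.

22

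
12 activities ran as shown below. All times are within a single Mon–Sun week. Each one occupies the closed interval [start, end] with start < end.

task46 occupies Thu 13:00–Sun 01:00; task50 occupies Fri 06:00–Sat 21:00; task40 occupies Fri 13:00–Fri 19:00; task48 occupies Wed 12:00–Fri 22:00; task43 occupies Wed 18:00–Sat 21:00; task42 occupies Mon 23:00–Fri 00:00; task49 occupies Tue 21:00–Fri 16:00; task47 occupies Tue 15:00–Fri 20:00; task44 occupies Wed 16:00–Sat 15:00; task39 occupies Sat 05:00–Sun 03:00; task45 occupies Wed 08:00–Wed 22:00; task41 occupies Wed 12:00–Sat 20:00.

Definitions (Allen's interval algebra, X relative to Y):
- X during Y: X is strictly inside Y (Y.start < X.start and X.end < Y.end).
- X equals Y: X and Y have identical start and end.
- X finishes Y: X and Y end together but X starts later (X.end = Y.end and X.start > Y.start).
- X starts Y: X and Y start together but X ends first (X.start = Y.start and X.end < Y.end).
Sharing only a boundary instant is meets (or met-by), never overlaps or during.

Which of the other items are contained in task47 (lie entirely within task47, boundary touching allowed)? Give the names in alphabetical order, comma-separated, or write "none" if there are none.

task40, task45, task49

Target task47 = [Tue 15:00, Fri 20:00].
task39 [Sat 05:00, Sun 03:00] → after → no.
task40 [Fri 13:00, Fri 19:00] → during → yes.
task41 [Wed 12:00, Sat 20:00] → overlapped-by → no.
task42 [Mon 23:00, Fri 00:00] → overlaps → no.
task43 [Wed 18:00, Sat 21:00] → overlapped-by → no.
task44 [Wed 16:00, Sat 15:00] → overlapped-by → no.
task45 [Wed 08:00, Wed 22:00] → during → yes.
task46 [Thu 13:00, Sun 01:00] → overlapped-by → no.
task48 [Wed 12:00, Fri 22:00] → overlapped-by → no.
task49 [Tue 21:00, Fri 16:00] → during → yes.
task50 [Fri 06:00, Sat 21:00] → overlapped-by → no.
Result: task40, task45, task49.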